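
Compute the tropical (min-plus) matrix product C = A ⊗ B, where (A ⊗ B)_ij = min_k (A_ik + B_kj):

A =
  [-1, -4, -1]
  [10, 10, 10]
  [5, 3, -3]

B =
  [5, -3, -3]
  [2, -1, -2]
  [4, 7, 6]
A ⊗ B =
  [-2, -5, -6]
  [12, 7, 7]
  [1, 2, 1]

Apply the min-plus product entry-by-entry:
  C[0][0] = min over k of (A[0][0] + B[0][0] = -1 + 5 = 4, A[0][1] + B[1][0] = -4 + 2 = -2, A[0][2] + B[2][0] = -1 + 4 = 3) = -2 (attained at k = 1)
  C[0][1] = min over k of (A[0][0] + B[0][1] = -1 + -3 = -4, A[0][1] + B[1][1] = -4 + -1 = -5, A[0][2] + B[2][1] = -1 + 7 = 6) = -5 (attained at k = 1)
  C[0][2] = min over k of (A[0][0] + B[0][2] = -1 + -3 = -4, A[0][1] + B[1][2] = -4 + -2 = -6, A[0][2] + B[2][2] = -1 + 6 = 5) = -6 (attained at k = 1)
  C[1][0] = min over k of (A[1][0] + B[0][0] = 10 + 5 = 15, A[1][1] + B[1][0] = 10 + 2 = 12, A[1][2] + B[2][0] = 10 + 4 = 14) = 12 (attained at k = 1)
  C[1][1] = min over k of (A[1][0] + B[0][1] = 10 + -3 = 7, A[1][1] + B[1][1] = 10 + -1 = 9, A[1][2] + B[2][1] = 10 + 7 = 17) = 7 (attained at k = 0)
  C[1][2] = min over k of (A[1][0] + B[0][2] = 10 + -3 = 7, A[1][1] + B[1][2] = 10 + -2 = 8, A[1][2] + B[2][2] = 10 + 6 = 16) = 7 (attained at k = 0)
  C[2][0] = min over k of (A[2][0] + B[0][0] = 5 + 5 = 10, A[2][1] + B[1][0] = 3 + 2 = 5, A[2][2] + B[2][0] = -3 + 4 = 1) = 1 (attained at k = 2)
  C[2][1] = min over k of (A[2][0] + B[0][1] = 5 + -3 = 2, A[2][1] + B[1][1] = 3 + -1 = 2, A[2][2] + B[2][1] = -3 + 7 = 4) = 2 (attained at k = 0)
  C[2][2] = min over k of (A[2][0] + B[0][2] = 5 + -3 = 2, A[2][1] + B[1][2] = 3 + -2 = 1, A[2][2] + B[2][2] = -3 + 6 = 3) = 1 (attained at k = 1)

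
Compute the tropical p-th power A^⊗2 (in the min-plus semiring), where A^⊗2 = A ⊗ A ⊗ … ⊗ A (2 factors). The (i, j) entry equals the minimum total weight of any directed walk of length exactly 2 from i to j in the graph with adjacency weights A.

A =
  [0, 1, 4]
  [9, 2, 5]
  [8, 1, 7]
A^⊗2 =
  [0, 1, 4]
  [9, 4, 7]
  [8, 3, 6]

Each entry (A^⊗2)_ij equals the minimum over all length-2 walks i = v_0 → v_1 → … → v_2 = j of Σ_t A[v_t][v_{t+1}]. For example, for (i, j) = (0, 2) we minimise over 3 possible intermediate vertex sequences; the minimum is 4, attained along the walk 0 → 0 → 2.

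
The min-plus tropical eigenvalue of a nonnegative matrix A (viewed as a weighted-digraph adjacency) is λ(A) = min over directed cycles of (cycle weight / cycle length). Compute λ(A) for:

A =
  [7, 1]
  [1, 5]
λ(A) = 1

Enumerate directed cycles and compute their means (weight / length). Sample:
  cycle 0 → 0: weight = 7, length = 1, mean = 7/1 ≈ 7.000
  cycle 1 → 1: weight = 5, length = 1, mean = 5/1 ≈ 5.000
  cycle 0 → 1 → 0: weight = 2, length = 2, mean = 2/2 ≈ 1.000
  cycle 1 → 0 → 1: weight = 2, length = 2, mean = 2/2 ≈ 1.000
Minimum mean = 1.000, attained e.g. along the cycle 0 → 1 → 0 with weight 2 and length 2. So λ(A) = 2/2 = 1.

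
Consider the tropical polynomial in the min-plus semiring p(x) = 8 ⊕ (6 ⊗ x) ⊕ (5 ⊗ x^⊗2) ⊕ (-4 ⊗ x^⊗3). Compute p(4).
p(4) = 8

A tropical monomial a ⊗ x^⊗i evaluates to a + i · x. Evaluating each term at x = 4:
  Term 0 contributes 8 + 0 · 4 = 8
  Term 1 contributes 6 + 1 · 4 = 10
  Term 2 contributes 5 + 2 · 4 = 13
  Term 3 contributes -4 + 3 · 4 = 8
p(4) = ⊕ of these = min[8, 10, 13, 8] = 8.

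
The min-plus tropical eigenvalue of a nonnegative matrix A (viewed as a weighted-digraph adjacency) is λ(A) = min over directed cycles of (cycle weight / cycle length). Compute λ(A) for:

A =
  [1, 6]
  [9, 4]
λ(A) = 1

Enumerate directed cycles and compute their means (weight / length). Sample:
  cycle 0 → 0: weight = 1, length = 1, mean = 1/1 ≈ 1.000
  cycle 1 → 1: weight = 4, length = 1, mean = 4/1 ≈ 4.000
  cycle 0 → 1 → 0: weight = 15, length = 2, mean = 15/2 ≈ 7.500
  cycle 1 → 0 → 1: weight = 15, length = 2, mean = 15/2 ≈ 7.500
Minimum mean = 1.000, attained e.g. along the cycle 0 → 0 with weight 1 and length 1. So λ(A) = 1/1 = 1.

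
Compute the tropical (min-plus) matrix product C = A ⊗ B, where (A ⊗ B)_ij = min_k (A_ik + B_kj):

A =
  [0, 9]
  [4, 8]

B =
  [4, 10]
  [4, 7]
A ⊗ B =
  [4, 10]
  [8, 14]

Apply the min-plus product entry-by-entry:
  C[0][0] = min over k of (A[0][0] + B[0][0] = 0 + 4 = 4, A[0][1] + B[1][0] = 9 + 4 = 13) = 4 (attained at k = 0)
  C[0][1] = min over k of (A[0][0] + B[0][1] = 0 + 10 = 10, A[0][1] + B[1][1] = 9 + 7 = 16) = 10 (attained at k = 0)
  C[1][0] = min over k of (A[1][0] + B[0][0] = 4 + 4 = 8, A[1][1] + B[1][0] = 8 + 4 = 12) = 8 (attained at k = 0)
  C[1][1] = min over k of (A[1][0] + B[0][1] = 4 + 10 = 14, A[1][1] + B[1][1] = 8 + 7 = 15) = 14 (attained at k = 0)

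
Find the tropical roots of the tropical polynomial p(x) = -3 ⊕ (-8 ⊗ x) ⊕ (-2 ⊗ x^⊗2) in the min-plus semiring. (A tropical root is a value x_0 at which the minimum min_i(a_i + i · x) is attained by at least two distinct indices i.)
Roots: {-6, 5}

Each tropical root is a break point of the lower envelope of the lines y = a_i + i · x (there are 3 lines, with slopes 0, 1, ..., 2). Only the lines that attain the minimum somewhere contribute to roots; other lines are dominated. Here the surviving (envelope) indices are i = 2, i = 1, i = 0.
Intersections between consecutive envelope lines give the roots: for adjacent envelope indices i < j the intersection is x = (a_i − a_j) / (j − i). Reading off the sorted break points: {-6, 5}.
Verification: at each break x_0, at least two indices attain the minimum of min_i(a_i + i · x_0).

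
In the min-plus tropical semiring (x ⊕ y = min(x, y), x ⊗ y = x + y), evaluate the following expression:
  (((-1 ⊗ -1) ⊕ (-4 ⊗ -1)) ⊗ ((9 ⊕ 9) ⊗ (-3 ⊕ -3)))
(((-1 ⊗ -1) ⊕ (-4 ⊗ -1)) ⊗ ((9 ⊕ 9) ⊗ (-3 ⊕ -3))) = 1

Expand innermost to outermost. Recall ⊕ takes the minimum of its arguments and ⊗ takes their sum. Working out the expression (((-1 ⊗ -1) ⊕ (-4 ⊗ -1)) ⊗ ((9 ⊕ 9) ⊗ (-3 ⊕ -3))) gives 1.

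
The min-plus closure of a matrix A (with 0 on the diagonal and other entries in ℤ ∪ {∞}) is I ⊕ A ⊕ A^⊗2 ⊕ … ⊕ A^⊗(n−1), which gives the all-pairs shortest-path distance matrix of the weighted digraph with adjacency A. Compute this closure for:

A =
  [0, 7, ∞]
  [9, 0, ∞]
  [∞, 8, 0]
Closure =
  [0, 7, ∞]
  [9, 0, ∞]
  [17, 8, 0]

This is the Floyd-Warshall all-pairs shortest-path computation. For each intermediate vertex k = 0, 1, …, 2, update dist[i][j] ← min(dist[i][j], dist[i][k] + dist[k][j]). The final matrix gives, for each (i, j), the minimum total weight of any directed path from i to j (possibly empty when i = j).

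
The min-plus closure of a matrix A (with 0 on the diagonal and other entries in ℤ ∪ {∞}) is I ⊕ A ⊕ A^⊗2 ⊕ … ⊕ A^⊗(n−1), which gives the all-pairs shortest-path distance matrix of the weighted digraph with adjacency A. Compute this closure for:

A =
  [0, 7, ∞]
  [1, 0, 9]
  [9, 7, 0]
Closure =
  [0, 7, 16]
  [1, 0, 9]
  [8, 7, 0]

This is the Floyd-Warshall all-pairs shortest-path computation. For each intermediate vertex k = 0, 1, …, 2, update dist[i][j] ← min(dist[i][j], dist[i][k] + dist[k][j]). The final matrix gives, for each (i, j), the minimum total weight of any directed path from i to j (possibly empty when i = j).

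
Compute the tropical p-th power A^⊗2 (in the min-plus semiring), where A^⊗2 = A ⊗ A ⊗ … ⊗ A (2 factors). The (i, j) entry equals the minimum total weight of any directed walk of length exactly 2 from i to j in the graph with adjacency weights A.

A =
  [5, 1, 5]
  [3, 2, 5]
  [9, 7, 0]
A^⊗2 =
  [4, 3, 5]
  [5, 4, 5]
  [9, 7, 0]

Each entry (A^⊗2)_ij equals the minimum over all length-2 walks i = v_0 → v_1 → … → v_2 = j of Σ_t A[v_t][v_{t+1}]. For example, for (i, j) = (0, 2) we minimise over 3 possible intermediate vertex sequences; the minimum is 5, attained along the walk 0 → 2 → 2.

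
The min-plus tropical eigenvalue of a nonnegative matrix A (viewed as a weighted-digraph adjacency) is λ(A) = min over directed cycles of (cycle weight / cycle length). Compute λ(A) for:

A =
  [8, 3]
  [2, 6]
λ(A) = 5/2

Enumerate directed cycles and compute their means (weight / length). Sample:
  cycle 0 → 0: weight = 8, length = 1, mean = 8/1 ≈ 8.000
  cycle 1 → 1: weight = 6, length = 1, mean = 6/1 ≈ 6.000
  cycle 0 → 1 → 0: weight = 5, length = 2, mean = 5/2 ≈ 2.500
  cycle 1 → 0 → 1: weight = 5, length = 2, mean = 5/2 ≈ 2.500
Minimum mean = 2.500, attained e.g. along the cycle 0 → 1 → 0 with weight 5 and length 2. So λ(A) = 5/2 = 5/2.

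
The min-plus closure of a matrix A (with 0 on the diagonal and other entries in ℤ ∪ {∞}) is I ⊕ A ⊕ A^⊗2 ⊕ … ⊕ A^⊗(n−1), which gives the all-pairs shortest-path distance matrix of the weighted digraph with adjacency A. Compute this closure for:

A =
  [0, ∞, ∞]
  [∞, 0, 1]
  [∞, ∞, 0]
Closure =
  [0, ∞, ∞]
  [∞, 0, 1]
  [∞, ∞, 0]

This is the Floyd-Warshall all-pairs shortest-path computation. For each intermediate vertex k = 0, 1, …, 2, update dist[i][j] ← min(dist[i][j], dist[i][k] + dist[k][j]). The final matrix gives, for each (i, j), the minimum total weight of any directed path from i to j (possibly empty when i = j).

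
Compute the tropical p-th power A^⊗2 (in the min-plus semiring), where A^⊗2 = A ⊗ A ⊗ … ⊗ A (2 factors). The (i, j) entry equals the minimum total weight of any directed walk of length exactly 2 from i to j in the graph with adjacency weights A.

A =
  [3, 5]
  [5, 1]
A^⊗2 =
  [6, 6]
  [6, 2]

Each entry (A^⊗2)_ij equals the minimum over all length-2 walks i = v_0 → v_1 → … → v_2 = j of Σ_t A[v_t][v_{t+1}]. For example, for (i, j) = (0, 1) we minimise over 2 possible intermediate vertex sequences; the minimum is 6, attained along the walk 0 → 1 → 1.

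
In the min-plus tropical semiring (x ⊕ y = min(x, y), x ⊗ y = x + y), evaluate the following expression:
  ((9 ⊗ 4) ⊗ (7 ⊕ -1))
((9 ⊗ 4) ⊗ (7 ⊕ -1)) = 12

Expand innermost to outermost. Recall ⊕ takes the minimum of its arguments and ⊗ takes their sum. Working out the expression ((9 ⊗ 4) ⊗ (7 ⊕ -1)) gives 12.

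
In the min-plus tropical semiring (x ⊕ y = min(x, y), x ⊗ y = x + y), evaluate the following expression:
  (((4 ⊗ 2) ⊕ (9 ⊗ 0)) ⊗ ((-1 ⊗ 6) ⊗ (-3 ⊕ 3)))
(((4 ⊗ 2) ⊕ (9 ⊗ 0)) ⊗ ((-1 ⊗ 6) ⊗ (-3 ⊕ 3))) = 8

Expand innermost to outermost. Recall ⊕ takes the minimum of its arguments and ⊗ takes their sum. Working out the expression (((4 ⊗ 2) ⊕ (9 ⊗ 0)) ⊗ ((-1 ⊗ 6) ⊗ (-3 ⊕ 3))) gives 8.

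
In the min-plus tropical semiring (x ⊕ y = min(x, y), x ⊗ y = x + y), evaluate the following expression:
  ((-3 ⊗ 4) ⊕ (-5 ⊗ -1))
((-3 ⊗ 4) ⊕ (-5 ⊗ -1)) = -6

Expand innermost to outermost. Recall ⊕ takes the minimum of its arguments and ⊗ takes their sum. Working out the expression ((-3 ⊗ 4) ⊕ (-5 ⊗ -1)) gives -6.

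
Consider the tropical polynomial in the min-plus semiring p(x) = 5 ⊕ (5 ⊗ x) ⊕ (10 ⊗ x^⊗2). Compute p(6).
p(6) = 5

A tropical monomial a ⊗ x^⊗i evaluates to a + i · x. Evaluating each term at x = 6:
  Term 0 contributes 5 + 0 · 6 = 5
  Term 1 contributes 5 + 1 · 6 = 11
  Term 2 contributes 10 + 2 · 6 = 22
p(6) = ⊕ of these = min[5, 11, 22] = 5.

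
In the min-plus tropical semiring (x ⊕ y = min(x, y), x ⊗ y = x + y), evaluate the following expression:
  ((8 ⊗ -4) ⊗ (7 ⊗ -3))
((8 ⊗ -4) ⊗ (7 ⊗ -3)) = 8

Expand innermost to outermost. Recall ⊕ takes the minimum of its arguments and ⊗ takes their sum. Working out the expression ((8 ⊗ -4) ⊗ (7 ⊗ -3)) gives 8.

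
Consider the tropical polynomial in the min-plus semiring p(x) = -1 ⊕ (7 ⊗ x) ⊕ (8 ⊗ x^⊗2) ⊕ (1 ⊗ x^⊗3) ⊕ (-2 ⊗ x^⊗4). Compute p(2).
p(2) = -1

A tropical monomial a ⊗ x^⊗i evaluates to a + i · x. Evaluating each term at x = 2:
  Term 0 contributes -1 + 0 · 2 = -1
  Term 1 contributes 7 + 1 · 2 = 9
  Term 2 contributes 8 + 2 · 2 = 12
  Term 3 contributes 1 + 3 · 2 = 7
  Term 4 contributes -2 + 4 · 2 = 6
p(2) = ⊕ of these = min[-1, 9, 12, 7, 6] = -1.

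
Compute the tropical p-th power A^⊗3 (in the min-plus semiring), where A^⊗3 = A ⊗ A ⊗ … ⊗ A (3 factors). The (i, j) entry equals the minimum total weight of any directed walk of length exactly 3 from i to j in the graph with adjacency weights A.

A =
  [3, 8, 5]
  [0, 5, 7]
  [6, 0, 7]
A^⊗3 =
  [5, 8, 11]
  [6, 5, 8]
  [3, 7, 5]

Each entry (A^⊗3)_ij equals the minimum over all length-3 walks i = v_0 → v_1 → … → v_3 = j of Σ_t A[v_t][v_{t+1}]. For example, for (i, j) = (0, 2) we minimise over 9 possible intermediate vertex sequences; the minimum is 11, attained along the walk 0 → 0 → 0 → 2.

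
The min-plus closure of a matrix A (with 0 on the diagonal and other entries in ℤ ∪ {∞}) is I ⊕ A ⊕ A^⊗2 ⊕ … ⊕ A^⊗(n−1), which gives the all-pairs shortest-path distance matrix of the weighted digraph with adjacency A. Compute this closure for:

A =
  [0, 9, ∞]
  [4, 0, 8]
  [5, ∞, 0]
Closure =
  [0, 9, 17]
  [4, 0, 8]
  [5, 14, 0]

This is the Floyd-Warshall all-pairs shortest-path computation. For each intermediate vertex k = 0, 1, …, 2, update dist[i][j] ← min(dist[i][j], dist[i][k] + dist[k][j]). The final matrix gives, for each (i, j), the minimum total weight of any directed path from i to j (possibly empty when i = j).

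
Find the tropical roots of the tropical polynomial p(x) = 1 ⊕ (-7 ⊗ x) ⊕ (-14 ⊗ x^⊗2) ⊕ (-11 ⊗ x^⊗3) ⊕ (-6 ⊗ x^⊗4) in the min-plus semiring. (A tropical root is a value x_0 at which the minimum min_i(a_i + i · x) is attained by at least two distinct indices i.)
Roots: {-5, -3, 7, 8}

Each tropical root is a break point of the lower envelope of the lines y = a_i + i · x (there are 5 lines, with slopes 0, 1, ..., 4). Only the lines that attain the minimum somewhere contribute to roots; other lines are dominated. Here the surviving (envelope) indices are i = 4, i = 3, i = 2, i = 1, i = 0.
Intersections between consecutive envelope lines give the roots: for adjacent envelope indices i < j the intersection is x = (a_i − a_j) / (j − i). Reading off the sorted break points: {-5, -3, 7, 8}.
Verification: at each break x_0, at least two indices attain the minimum of min_i(a_i + i · x_0).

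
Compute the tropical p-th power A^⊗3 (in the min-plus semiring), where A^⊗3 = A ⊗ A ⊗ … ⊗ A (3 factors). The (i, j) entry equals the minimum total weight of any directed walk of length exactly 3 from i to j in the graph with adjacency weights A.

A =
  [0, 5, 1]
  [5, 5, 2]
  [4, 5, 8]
A^⊗3 =
  [0, 5, 1]
  [5, 10, 6]
  [4, 9, 5]

Each entry (A^⊗3)_ij equals the minimum over all length-3 walks i = v_0 → v_1 → … → v_3 = j of Σ_t A[v_t][v_{t+1}]. For example, for (i, j) = (0, 2) we minimise over 9 possible intermediate vertex sequences; the minimum is 1, attained along the walk 0 → 0 → 0 → 2.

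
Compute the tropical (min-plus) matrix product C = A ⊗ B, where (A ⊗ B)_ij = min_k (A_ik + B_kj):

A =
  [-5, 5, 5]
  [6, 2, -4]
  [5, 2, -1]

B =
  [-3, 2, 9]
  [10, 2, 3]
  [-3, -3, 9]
A ⊗ B =
  [-8, -3, 4]
  [-7, -7, 5]
  [-4, -4, 5]

Apply the min-plus product entry-by-entry:
  C[0][0] = min over k of (A[0][0] + B[0][0] = -5 + -3 = -8, A[0][1] + B[1][0] = 5 + 10 = 15, A[0][2] + B[2][0] = 5 + -3 = 2) = -8 (attained at k = 0)
  C[0][1] = min over k of (A[0][0] + B[0][1] = -5 + 2 = -3, A[0][1] + B[1][1] = 5 + 2 = 7, A[0][2] + B[2][1] = 5 + -3 = 2) = -3 (attained at k = 0)
  C[0][2] = min over k of (A[0][0] + B[0][2] = -5 + 9 = 4, A[0][1] + B[1][2] = 5 + 3 = 8, A[0][2] + B[2][2] = 5 + 9 = 14) = 4 (attained at k = 0)
  C[1][0] = min over k of (A[1][0] + B[0][0] = 6 + -3 = 3, A[1][1] + B[1][0] = 2 + 10 = 12, A[1][2] + B[2][0] = -4 + -3 = -7) = -7 (attained at k = 2)
  C[1][1] = min over k of (A[1][0] + B[0][1] = 6 + 2 = 8, A[1][1] + B[1][1] = 2 + 2 = 4, A[1][2] + B[2][1] = -4 + -3 = -7) = -7 (attained at k = 2)
  C[1][2] = min over k of (A[1][0] + B[0][2] = 6 + 9 = 15, A[1][1] + B[1][2] = 2 + 3 = 5, A[1][2] + B[2][2] = -4 + 9 = 5) = 5 (attained at k = 1)
  C[2][0] = min over k of (A[2][0] + B[0][0] = 5 + -3 = 2, A[2][1] + B[1][0] = 2 + 10 = 12, A[2][2] + B[2][0] = -1 + -3 = -4) = -4 (attained at k = 2)
  C[2][1] = min over k of (A[2][0] + B[0][1] = 5 + 2 = 7, A[2][1] + B[1][1] = 2 + 2 = 4, A[2][2] + B[2][1] = -1 + -3 = -4) = -4 (attained at k = 2)
  C[2][2] = min over k of (A[2][0] + B[0][2] = 5 + 9 = 14, A[2][1] + B[1][2] = 2 + 3 = 5, A[2][2] + B[2][2] = -1 + 9 = 8) = 5 (attained at k = 1)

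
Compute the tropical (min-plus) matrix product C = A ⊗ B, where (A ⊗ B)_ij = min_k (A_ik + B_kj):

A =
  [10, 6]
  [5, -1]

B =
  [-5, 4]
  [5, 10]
A ⊗ B =
  [5, 14]
  [0, 9]

Apply the min-plus product entry-by-entry:
  C[0][0] = min over k of (A[0][0] + B[0][0] = 10 + -5 = 5, A[0][1] + B[1][0] = 6 + 5 = 11) = 5 (attained at k = 0)
  C[0][1] = min over k of (A[0][0] + B[0][1] = 10 + 4 = 14, A[0][1] + B[1][1] = 6 + 10 = 16) = 14 (attained at k = 0)
  C[1][0] = min over k of (A[1][0] + B[0][0] = 5 + -5 = 0, A[1][1] + B[1][0] = -1 + 5 = 4) = 0 (attained at k = 0)
  C[1][1] = min over k of (A[1][0] + B[0][1] = 5 + 4 = 9, A[1][1] + B[1][1] = -1 + 10 = 9) = 9 (attained at k = 0)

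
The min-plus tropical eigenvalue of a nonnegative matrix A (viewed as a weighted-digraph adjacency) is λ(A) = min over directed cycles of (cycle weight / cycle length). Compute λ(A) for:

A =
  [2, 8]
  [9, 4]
λ(A) = 2

Enumerate directed cycles and compute their means (weight / length). Sample:
  cycle 0 → 0: weight = 2, length = 1, mean = 2/1 ≈ 2.000
  cycle 1 → 1: weight = 4, length = 1, mean = 4/1 ≈ 4.000
  cycle 0 → 1 → 0: weight = 17, length = 2, mean = 17/2 ≈ 8.500
  cycle 1 → 0 → 1: weight = 17, length = 2, mean = 17/2 ≈ 8.500
Minimum mean = 2.000, attained e.g. along the cycle 0 → 0 with weight 2 and length 1. So λ(A) = 2/1 = 2.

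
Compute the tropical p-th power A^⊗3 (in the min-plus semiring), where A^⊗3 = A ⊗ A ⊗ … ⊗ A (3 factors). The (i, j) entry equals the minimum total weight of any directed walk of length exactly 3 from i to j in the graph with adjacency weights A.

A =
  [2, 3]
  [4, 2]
A^⊗3 =
  [6, 7]
  [8, 6]

Each entry (A^⊗3)_ij equals the minimum over all length-3 walks i = v_0 → v_1 → … → v_3 = j of Σ_t A[v_t][v_{t+1}]. For example, for (i, j) = (0, 1) we minimise over 4 possible intermediate vertex sequences; the minimum is 7, attained along the walk 0 → 0 → 0 → 1.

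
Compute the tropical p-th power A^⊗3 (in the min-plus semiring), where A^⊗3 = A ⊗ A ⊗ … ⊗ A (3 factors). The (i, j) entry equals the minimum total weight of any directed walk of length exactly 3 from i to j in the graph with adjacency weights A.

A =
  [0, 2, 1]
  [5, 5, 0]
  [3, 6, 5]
A^⊗3 =
  [0, 2, 1]
  [3, 5, 4]
  [3, 5, 4]

Each entry (A^⊗3)_ij equals the minimum over all length-3 walks i = v_0 → v_1 → … → v_3 = j of Σ_t A[v_t][v_{t+1}]. For example, for (i, j) = (0, 2) we minimise over 9 possible intermediate vertex sequences; the minimum is 1, attained along the walk 0 → 0 → 0 → 2.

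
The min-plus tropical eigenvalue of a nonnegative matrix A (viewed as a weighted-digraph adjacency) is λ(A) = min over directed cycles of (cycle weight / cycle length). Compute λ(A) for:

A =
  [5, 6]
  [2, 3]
λ(A) = 3

Enumerate directed cycles and compute their means (weight / length). Sample:
  cycle 0 → 0: weight = 5, length = 1, mean = 5/1 ≈ 5.000
  cycle 1 → 1: weight = 3, length = 1, mean = 3/1 ≈ 3.000
  cycle 0 → 1 → 0: weight = 8, length = 2, mean = 8/2 ≈ 4.000
  cycle 1 → 0 → 1: weight = 8, length = 2, mean = 8/2 ≈ 4.000
Minimum mean = 3.000, attained e.g. along the cycle 1 → 1 with weight 3 and length 1. So λ(A) = 3/1 = 3.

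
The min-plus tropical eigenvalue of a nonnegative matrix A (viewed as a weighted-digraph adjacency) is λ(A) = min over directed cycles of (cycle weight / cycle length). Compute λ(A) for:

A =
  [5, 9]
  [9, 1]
λ(A) = 1

Enumerate directed cycles and compute their means (weight / length). Sample:
  cycle 0 → 0: weight = 5, length = 1, mean = 5/1 ≈ 5.000
  cycle 1 → 1: weight = 1, length = 1, mean = 1/1 ≈ 1.000
  cycle 0 → 1 → 0: weight = 18, length = 2, mean = 18/2 ≈ 9.000
  cycle 1 → 0 → 1: weight = 18, length = 2, mean = 18/2 ≈ 9.000
Minimum mean = 1.000, attained e.g. along the cycle 1 → 1 with weight 1 and length 1. So λ(A) = 1/1 = 1.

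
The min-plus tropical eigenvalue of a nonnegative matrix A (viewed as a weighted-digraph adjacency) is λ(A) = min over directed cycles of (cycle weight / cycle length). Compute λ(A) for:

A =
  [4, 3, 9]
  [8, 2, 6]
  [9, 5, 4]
λ(A) = 2

Enumerate directed cycles and compute their means (weight / length). Sample:
  cycle 0 → 0: weight = 4, length = 1, mean = 4/1 ≈ 4.000
  cycle 1 → 1: weight = 2, length = 1, mean = 2/1 ≈ 2.000
  cycle 2 → 2: weight = 4, length = 1, mean = 4/1 ≈ 4.000
  cycle 0 → 1 → 0: weight = 11, length = 2, mean = 11/2 ≈ 5.500
  cycle 0 → 2 → 0: weight = 18, length = 2, mean = 18/2 ≈ 9.000
  cycle 1 → 0 → 1: weight = 11, length = 2, mean = 11/2 ≈ 5.500
Minimum mean = 2.000, attained e.g. along the cycle 1 → 1 with weight 2 and length 1. So λ(A) = 2/1 = 2.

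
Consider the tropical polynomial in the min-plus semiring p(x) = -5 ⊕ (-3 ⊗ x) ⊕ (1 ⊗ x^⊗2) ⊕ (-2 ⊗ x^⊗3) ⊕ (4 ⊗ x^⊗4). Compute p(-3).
p(-3) = -11

A tropical monomial a ⊗ x^⊗i evaluates to a + i · x. Evaluating each term at x = -3:
  Term 0 contributes -5 + 0 · -3 = -5
  Term 1 contributes -3 + 1 · -3 = -6
  Term 2 contributes 1 + 2 · -3 = -5
  Term 3 contributes -2 + 3 · -3 = -11
  Term 4 contributes 4 + 4 · -3 = -8
p(-3) = ⊕ of these = min[-5, -6, -5, -11, -8] = -11.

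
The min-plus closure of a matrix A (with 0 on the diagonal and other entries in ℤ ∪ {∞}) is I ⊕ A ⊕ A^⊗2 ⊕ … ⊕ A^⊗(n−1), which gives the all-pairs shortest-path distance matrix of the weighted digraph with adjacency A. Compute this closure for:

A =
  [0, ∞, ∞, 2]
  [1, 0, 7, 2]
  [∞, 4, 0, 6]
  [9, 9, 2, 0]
Closure =
  [0, 8, 4, 2]
  [1, 0, 4, 2]
  [5, 4, 0, 6]
  [7, 6, 2, 0]

This is the Floyd-Warshall all-pairs shortest-path computation. For each intermediate vertex k = 0, 1, …, 3, update dist[i][j] ← min(dist[i][j], dist[i][k] + dist[k][j]). The final matrix gives, for each (i, j), the minimum total weight of any directed path from i to j (possibly empty when i = j).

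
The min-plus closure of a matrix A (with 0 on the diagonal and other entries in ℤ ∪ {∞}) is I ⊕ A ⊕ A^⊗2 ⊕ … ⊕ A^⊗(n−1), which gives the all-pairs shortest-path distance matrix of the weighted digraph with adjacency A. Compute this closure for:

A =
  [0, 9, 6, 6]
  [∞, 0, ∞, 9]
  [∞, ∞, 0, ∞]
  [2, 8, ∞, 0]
Closure =
  [0, 9, 6, 6]
  [11, 0, 17, 9]
  [∞, ∞, 0, ∞]
  [2, 8, 8, 0]

This is the Floyd-Warshall all-pairs shortest-path computation. For each intermediate vertex k = 0, 1, …, 3, update dist[i][j] ← min(dist[i][j], dist[i][k] + dist[k][j]). The final matrix gives, for each (i, j), the minimum total weight of any directed path from i to j (possibly empty when i = j).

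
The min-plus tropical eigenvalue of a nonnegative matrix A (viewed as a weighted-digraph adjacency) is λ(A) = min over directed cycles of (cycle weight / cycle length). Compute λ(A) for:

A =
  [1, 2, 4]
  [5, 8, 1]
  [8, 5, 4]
λ(A) = 1

Enumerate directed cycles and compute their means (weight / length). Sample:
  cycle 0 → 0: weight = 1, length = 1, mean = 1/1 ≈ 1.000
  cycle 1 → 1: weight = 8, length = 1, mean = 8/1 ≈ 8.000
  cycle 2 → 2: weight = 4, length = 1, mean = 4/1 ≈ 4.000
  cycle 0 → 1 → 0: weight = 7, length = 2, mean = 7/2 ≈ 3.500
  cycle 0 → 2 → 0: weight = 12, length = 2, mean = 12/2 ≈ 6.000
  cycle 1 → 0 → 1: weight = 7, length = 2, mean = 7/2 ≈ 3.500
Minimum mean = 1.000, attained e.g. along the cycle 0 → 0 with weight 1 and length 1. So λ(A) = 1/1 = 1.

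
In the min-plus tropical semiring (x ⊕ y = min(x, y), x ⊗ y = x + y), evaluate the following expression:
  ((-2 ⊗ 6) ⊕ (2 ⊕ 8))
((-2 ⊗ 6) ⊕ (2 ⊕ 8)) = 2

Expand innermost to outermost. Recall ⊕ takes the minimum of its arguments and ⊗ takes their sum. Working out the expression ((-2 ⊗ 6) ⊕ (2 ⊕ 8)) gives 2.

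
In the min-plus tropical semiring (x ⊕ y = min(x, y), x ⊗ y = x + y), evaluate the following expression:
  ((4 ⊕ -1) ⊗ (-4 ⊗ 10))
((4 ⊕ -1) ⊗ (-4 ⊗ 10)) = 5

Expand innermost to outermost. Recall ⊕ takes the minimum of its arguments and ⊗ takes their sum. Working out the expression ((4 ⊕ -1) ⊗ (-4 ⊗ 10)) gives 5.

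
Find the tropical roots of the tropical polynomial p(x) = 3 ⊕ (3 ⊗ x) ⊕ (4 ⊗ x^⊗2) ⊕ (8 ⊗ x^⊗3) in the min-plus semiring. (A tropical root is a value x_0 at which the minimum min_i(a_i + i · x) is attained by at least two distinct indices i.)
Roots: {-4, -1, 0}

Each tropical root is a break point of the lower envelope of the lines y = a_i + i · x (there are 4 lines, with slopes 0, 1, ..., 3). Only the lines that attain the minimum somewhere contribute to roots; other lines are dominated. Here the surviving (envelope) indices are i = 3, i = 2, i = 1, i = 0.
Intersections between consecutive envelope lines give the roots: for adjacent envelope indices i < j the intersection is x = (a_i − a_j) / (j − i). Reading off the sorted break points: {-4, -1, 0}.
Verification: at each break x_0, at least two indices attain the minimum of min_i(a_i + i · x_0).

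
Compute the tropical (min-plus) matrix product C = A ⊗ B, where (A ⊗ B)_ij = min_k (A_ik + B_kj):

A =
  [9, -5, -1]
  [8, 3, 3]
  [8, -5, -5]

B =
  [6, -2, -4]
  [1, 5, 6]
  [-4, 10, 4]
A ⊗ B =
  [-5, 0, 1]
  [-1, 6, 4]
  [-9, 0, -1]

Apply the min-plus product entry-by-entry:
  C[0][0] = min over k of (A[0][0] + B[0][0] = 9 + 6 = 15, A[0][1] + B[1][0] = -5 + 1 = -4, A[0][2] + B[2][0] = -1 + -4 = -5) = -5 (attained at k = 2)
  C[0][1] = min over k of (A[0][0] + B[0][1] = 9 + -2 = 7, A[0][1] + B[1][1] = -5 + 5 = 0, A[0][2] + B[2][1] = -1 + 10 = 9) = 0 (attained at k = 1)
  C[0][2] = min over k of (A[0][0] + B[0][2] = 9 + -4 = 5, A[0][1] + B[1][2] = -5 + 6 = 1, A[0][2] + B[2][2] = -1 + 4 = 3) = 1 (attained at k = 1)
  C[1][0] = min over k of (A[1][0] + B[0][0] = 8 + 6 = 14, A[1][1] + B[1][0] = 3 + 1 = 4, A[1][2] + B[2][0] = 3 + -4 = -1) = -1 (attained at k = 2)
  C[1][1] = min over k of (A[1][0] + B[0][1] = 8 + -2 = 6, A[1][1] + B[1][1] = 3 + 5 = 8, A[1][2] + B[2][1] = 3 + 10 = 13) = 6 (attained at k = 0)
  C[1][2] = min over k of (A[1][0] + B[0][2] = 8 + -4 = 4, A[1][1] + B[1][2] = 3 + 6 = 9, A[1][2] + B[2][2] = 3 + 4 = 7) = 4 (attained at k = 0)
  C[2][0] = min over k of (A[2][0] + B[0][0] = 8 + 6 = 14, A[2][1] + B[1][0] = -5 + 1 = -4, A[2][2] + B[2][0] = -5 + -4 = -9) = -9 (attained at k = 2)
  C[2][1] = min over k of (A[2][0] + B[0][1] = 8 + -2 = 6, A[2][1] + B[1][1] = -5 + 5 = 0, A[2][2] + B[2][1] = -5 + 10 = 5) = 0 (attained at k = 1)
  C[2][2] = min over k of (A[2][0] + B[0][2] = 8 + -4 = 4, A[2][1] + B[1][2] = -5 + 6 = 1, A[2][2] + B[2][2] = -5 + 4 = -1) = -1 (attained at k = 2)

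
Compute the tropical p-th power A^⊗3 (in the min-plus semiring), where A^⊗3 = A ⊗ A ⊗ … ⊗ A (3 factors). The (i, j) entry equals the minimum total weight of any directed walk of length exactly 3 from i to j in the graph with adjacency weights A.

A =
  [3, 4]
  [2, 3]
A^⊗3 =
  [9, 10]
  [8, 9]

Each entry (A^⊗3)_ij equals the minimum over all length-3 walks i = v_0 → v_1 → … → v_3 = j of Σ_t A[v_t][v_{t+1}]. For example, for (i, j) = (0, 1) we minimise over 4 possible intermediate vertex sequences; the minimum is 10, attained along the walk 0 → 0 → 0 → 1.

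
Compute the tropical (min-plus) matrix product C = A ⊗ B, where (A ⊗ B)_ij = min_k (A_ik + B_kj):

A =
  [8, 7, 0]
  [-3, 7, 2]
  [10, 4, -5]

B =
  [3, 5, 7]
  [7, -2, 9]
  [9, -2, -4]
A ⊗ B =
  [9, -2, -4]
  [0, 0, -2]
  [4, -7, -9]

Apply the min-plus product entry-by-entry:
  C[0][0] = min over k of (A[0][0] + B[0][0] = 8 + 3 = 11, A[0][1] + B[1][0] = 7 + 7 = 14, A[0][2] + B[2][0] = 0 + 9 = 9) = 9 (attained at k = 2)
  C[0][1] = min over k of (A[0][0] + B[0][1] = 8 + 5 = 13, A[0][1] + B[1][1] = 7 + -2 = 5, A[0][2] + B[2][1] = 0 + -2 = -2) = -2 (attained at k = 2)
  C[0][2] = min over k of (A[0][0] + B[0][2] = 8 + 7 = 15, A[0][1] + B[1][2] = 7 + 9 = 16, A[0][2] + B[2][2] = 0 + -4 = -4) = -4 (attained at k = 2)
  C[1][0] = min over k of (A[1][0] + B[0][0] = -3 + 3 = 0, A[1][1] + B[1][0] = 7 + 7 = 14, A[1][2] + B[2][0] = 2 + 9 = 11) = 0 (attained at k = 0)
  C[1][1] = min over k of (A[1][0] + B[0][1] = -3 + 5 = 2, A[1][1] + B[1][1] = 7 + -2 = 5, A[1][2] + B[2][1] = 2 + -2 = 0) = 0 (attained at k = 2)
  C[1][2] = min over k of (A[1][0] + B[0][2] = -3 + 7 = 4, A[1][1] + B[1][2] = 7 + 9 = 16, A[1][2] + B[2][2] = 2 + -4 = -2) = -2 (attained at k = 2)
  C[2][0] = min over k of (A[2][0] + B[0][0] = 10 + 3 = 13, A[2][1] + B[1][0] = 4 + 7 = 11, A[2][2] + B[2][0] = -5 + 9 = 4) = 4 (attained at k = 2)
  C[2][1] = min over k of (A[2][0] + B[0][1] = 10 + 5 = 15, A[2][1] + B[1][1] = 4 + -2 = 2, A[2][2] + B[2][1] = -5 + -2 = -7) = -7 (attained at k = 2)
  C[2][2] = min over k of (A[2][0] + B[0][2] = 10 + 7 = 17, A[2][1] + B[1][2] = 4 + 9 = 13, A[2][2] + B[2][2] = -5 + -4 = -9) = -9 (attained at k = 2)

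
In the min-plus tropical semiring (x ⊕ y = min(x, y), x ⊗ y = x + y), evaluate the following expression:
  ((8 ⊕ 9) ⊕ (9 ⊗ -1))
((8 ⊕ 9) ⊕ (9 ⊗ -1)) = 8

Expand innermost to outermost. Recall ⊕ takes the minimum of its arguments and ⊗ takes their sum. Working out the expression ((8 ⊕ 9) ⊕ (9 ⊗ -1)) gives 8.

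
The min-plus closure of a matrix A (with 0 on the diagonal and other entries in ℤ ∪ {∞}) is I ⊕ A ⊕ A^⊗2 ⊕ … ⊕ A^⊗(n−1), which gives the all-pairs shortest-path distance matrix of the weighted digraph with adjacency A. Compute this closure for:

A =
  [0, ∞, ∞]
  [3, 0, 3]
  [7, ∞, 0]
Closure =
  [0, ∞, ∞]
  [3, 0, 3]
  [7, ∞, 0]

This is the Floyd-Warshall all-pairs shortest-path computation. For each intermediate vertex k = 0, 1, …, 2, update dist[i][j] ← min(dist[i][j], dist[i][k] + dist[k][j]). The final matrix gives, for each (i, j), the minimum total weight of any directed path from i to j (possibly empty when i = j).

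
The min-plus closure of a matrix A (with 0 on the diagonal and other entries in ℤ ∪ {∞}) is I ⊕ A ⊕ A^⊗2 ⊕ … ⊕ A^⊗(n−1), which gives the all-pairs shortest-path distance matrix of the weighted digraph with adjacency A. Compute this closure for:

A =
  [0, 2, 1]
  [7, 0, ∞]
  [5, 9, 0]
Closure =
  [0, 2, 1]
  [7, 0, 8]
  [5, 7, 0]

This is the Floyd-Warshall all-pairs shortest-path computation. For each intermediate vertex k = 0, 1, …, 2, update dist[i][j] ← min(dist[i][j], dist[i][k] + dist[k][j]). The final matrix gives, for each (i, j), the minimum total weight of any directed path from i to j (possibly empty when i = j).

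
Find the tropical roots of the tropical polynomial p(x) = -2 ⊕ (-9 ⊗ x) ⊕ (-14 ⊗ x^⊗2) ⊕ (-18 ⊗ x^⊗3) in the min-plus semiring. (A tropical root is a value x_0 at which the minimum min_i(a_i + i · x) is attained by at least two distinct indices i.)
Roots: {4, 5, 7}

Each tropical root is a break point of the lower envelope of the lines y = a_i + i · x (there are 4 lines, with slopes 0, 1, ..., 3). Only the lines that attain the minimum somewhere contribute to roots; other lines are dominated. Here the surviving (envelope) indices are i = 3, i = 2, i = 1, i = 0.
Intersections between consecutive envelope lines give the roots: for adjacent envelope indices i < j the intersection is x = (a_i − a_j) / (j − i). Reading off the sorted break points: {4, 5, 7}.
Verification: at each break x_0, at least two indices attain the minimum of min_i(a_i + i · x_0).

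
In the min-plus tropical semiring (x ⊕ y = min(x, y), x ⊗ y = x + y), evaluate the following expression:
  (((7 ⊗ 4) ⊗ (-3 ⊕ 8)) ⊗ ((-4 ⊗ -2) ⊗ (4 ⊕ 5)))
(((7 ⊗ 4) ⊗ (-3 ⊕ 8)) ⊗ ((-4 ⊗ -2) ⊗ (4 ⊕ 5))) = 6

Expand innermost to outermost. Recall ⊕ takes the minimum of its arguments and ⊗ takes their sum. Working out the expression (((7 ⊗ 4) ⊗ (-3 ⊕ 8)) ⊗ ((-4 ⊗ -2) ⊗ (4 ⊕ 5))) gives 6.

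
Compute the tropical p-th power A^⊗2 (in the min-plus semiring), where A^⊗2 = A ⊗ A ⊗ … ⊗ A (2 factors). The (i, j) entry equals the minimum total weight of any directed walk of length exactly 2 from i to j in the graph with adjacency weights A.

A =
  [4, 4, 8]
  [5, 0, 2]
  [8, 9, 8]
A^⊗2 =
  [8, 4, 6]
  [5, 0, 2]
  [12, 9, 11]

Each entry (A^⊗2)_ij equals the minimum over all length-2 walks i = v_0 → v_1 → … → v_2 = j of Σ_t A[v_t][v_{t+1}]. For example, for (i, j) = (0, 2) we minimise over 3 possible intermediate vertex sequences; the minimum is 6, attained along the walk 0 → 1 → 2.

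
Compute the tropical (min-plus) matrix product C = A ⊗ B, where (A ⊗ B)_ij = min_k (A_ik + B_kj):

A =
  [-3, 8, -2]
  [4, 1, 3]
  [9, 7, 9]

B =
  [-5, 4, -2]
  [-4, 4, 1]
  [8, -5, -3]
A ⊗ B =
  [-8, -7, -5]
  [-3, -2, 0]
  [3, 4, 6]

Apply the min-plus product entry-by-entry:
  C[0][0] = min over k of (A[0][0] + B[0][0] = -3 + -5 = -8, A[0][1] + B[1][0] = 8 + -4 = 4, A[0][2] + B[2][0] = -2 + 8 = 6) = -8 (attained at k = 0)
  C[0][1] = min over k of (A[0][0] + B[0][1] = -3 + 4 = 1, A[0][1] + B[1][1] = 8 + 4 = 12, A[0][2] + B[2][1] = -2 + -5 = -7) = -7 (attained at k = 2)
  C[0][2] = min over k of (A[0][0] + B[0][2] = -3 + -2 = -5, A[0][1] + B[1][2] = 8 + 1 = 9, A[0][2] + B[2][2] = -2 + -3 = -5) = -5 (attained at k = 0)
  C[1][0] = min over k of (A[1][0] + B[0][0] = 4 + -5 = -1, A[1][1] + B[1][0] = 1 + -4 = -3, A[1][2] + B[2][0] = 3 + 8 = 11) = -3 (attained at k = 1)
  C[1][1] = min over k of (A[1][0] + B[0][1] = 4 + 4 = 8, A[1][1] + B[1][1] = 1 + 4 = 5, A[1][2] + B[2][1] = 3 + -5 = -2) = -2 (attained at k = 2)
  C[1][2] = min over k of (A[1][0] + B[0][2] = 4 + -2 = 2, A[1][1] + B[1][2] = 1 + 1 = 2, A[1][2] + B[2][2] = 3 + -3 = 0) = 0 (attained at k = 2)
  C[2][0] = min over k of (A[2][0] + B[0][0] = 9 + -5 = 4, A[2][1] + B[1][0] = 7 + -4 = 3, A[2][2] + B[2][0] = 9 + 8 = 17) = 3 (attained at k = 1)
  C[2][1] = min over k of (A[2][0] + B[0][1] = 9 + 4 = 13, A[2][1] + B[1][1] = 7 + 4 = 11, A[2][2] + B[2][1] = 9 + -5 = 4) = 4 (attained at k = 2)
  C[2][2] = min over k of (A[2][0] + B[0][2] = 9 + -2 = 7, A[2][1] + B[1][2] = 7 + 1 = 8, A[2][2] + B[2][2] = 9 + -3 = 6) = 6 (attained at k = 2)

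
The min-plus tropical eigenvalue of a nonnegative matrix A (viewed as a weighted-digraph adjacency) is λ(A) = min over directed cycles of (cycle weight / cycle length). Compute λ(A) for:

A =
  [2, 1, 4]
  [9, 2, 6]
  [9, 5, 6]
λ(A) = 2

Enumerate directed cycles and compute their means (weight / length). Sample:
  cycle 0 → 0: weight = 2, length = 1, mean = 2/1 ≈ 2.000
  cycle 1 → 1: weight = 2, length = 1, mean = 2/1 ≈ 2.000
  cycle 2 → 2: weight = 6, length = 1, mean = 6/1 ≈ 6.000
  cycle 0 → 1 → 0: weight = 10, length = 2, mean = 10/2 ≈ 5.000
  cycle 0 → 2 → 0: weight = 13, length = 2, mean = 13/2 ≈ 6.500
  cycle 1 → 0 → 1: weight = 10, length = 2, mean = 10/2 ≈ 5.000
Minimum mean = 2.000, attained e.g. along the cycle 0 → 0 with weight 2 and length 1. So λ(A) = 2/1 = 2.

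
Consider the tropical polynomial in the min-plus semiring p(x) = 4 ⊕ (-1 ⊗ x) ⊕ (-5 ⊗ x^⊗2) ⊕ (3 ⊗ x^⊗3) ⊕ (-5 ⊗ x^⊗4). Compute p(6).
p(6) = 4

A tropical monomial a ⊗ x^⊗i evaluates to a + i · x. Evaluating each term at x = 6:
  Term 0 contributes 4 + 0 · 6 = 4
  Term 1 contributes -1 + 1 · 6 = 5
  Term 2 contributes -5 + 2 · 6 = 7
  Term 3 contributes 3 + 3 · 6 = 21
  Term 4 contributes -5 + 4 · 6 = 19
p(6) = ⊕ of these = min[4, 5, 7, 21, 19] = 4.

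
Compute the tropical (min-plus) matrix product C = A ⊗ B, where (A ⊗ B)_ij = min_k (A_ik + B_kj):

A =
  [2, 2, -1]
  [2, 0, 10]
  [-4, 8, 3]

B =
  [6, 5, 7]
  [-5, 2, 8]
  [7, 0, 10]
A ⊗ B =
  [-3, -1, 9]
  [-5, 2, 8]
  [2, 1, 3]

Apply the min-plus product entry-by-entry:
  C[0][0] = min over k of (A[0][0] + B[0][0] = 2 + 6 = 8, A[0][1] + B[1][0] = 2 + -5 = -3, A[0][2] + B[2][0] = -1 + 7 = 6) = -3 (attained at k = 1)
  C[0][1] = min over k of (A[0][0] + B[0][1] = 2 + 5 = 7, A[0][1] + B[1][1] = 2 + 2 = 4, A[0][2] + B[2][1] = -1 + 0 = -1) = -1 (attained at k = 2)
  C[0][2] = min over k of (A[0][0] + B[0][2] = 2 + 7 = 9, A[0][1] + B[1][2] = 2 + 8 = 10, A[0][2] + B[2][2] = -1 + 10 = 9) = 9 (attained at k = 0)
  C[1][0] = min over k of (A[1][0] + B[0][0] = 2 + 6 = 8, A[1][1] + B[1][0] = 0 + -5 = -5, A[1][2] + B[2][0] = 10 + 7 = 17) = -5 (attained at k = 1)
  C[1][1] = min over k of (A[1][0] + B[0][1] = 2 + 5 = 7, A[1][1] + B[1][1] = 0 + 2 = 2, A[1][2] + B[2][1] = 10 + 0 = 10) = 2 (attained at k = 1)
  C[1][2] = min over k of (A[1][0] + B[0][2] = 2 + 7 = 9, A[1][1] + B[1][2] = 0 + 8 = 8, A[1][2] + B[2][2] = 10 + 10 = 20) = 8 (attained at k = 1)
  C[2][0] = min over k of (A[2][0] + B[0][0] = -4 + 6 = 2, A[2][1] + B[1][0] = 8 + -5 = 3, A[2][2] + B[2][0] = 3 + 7 = 10) = 2 (attained at k = 0)
  C[2][1] = min over k of (A[2][0] + B[0][1] = -4 + 5 = 1, A[2][1] + B[1][1] = 8 + 2 = 10, A[2][2] + B[2][1] = 3 + 0 = 3) = 1 (attained at k = 0)
  C[2][2] = min over k of (A[2][0] + B[0][2] = -4 + 7 = 3, A[2][1] + B[1][2] = 8 + 8 = 16, A[2][2] + B[2][2] = 3 + 10 = 13) = 3 (attained at k = 0)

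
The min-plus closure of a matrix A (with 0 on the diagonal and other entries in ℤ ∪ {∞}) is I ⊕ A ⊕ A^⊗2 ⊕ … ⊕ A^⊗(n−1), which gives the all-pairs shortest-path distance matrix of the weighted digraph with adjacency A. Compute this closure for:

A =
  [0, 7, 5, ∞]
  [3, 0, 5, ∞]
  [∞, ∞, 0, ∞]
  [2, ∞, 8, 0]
Closure =
  [0, 7, 5, ∞]
  [3, 0, 5, ∞]
  [∞, ∞, 0, ∞]
  [2, 9, 7, 0]

This is the Floyd-Warshall all-pairs shortest-path computation. For each intermediate vertex k = 0, 1, …, 3, update dist[i][j] ← min(dist[i][j], dist[i][k] + dist[k][j]). The final matrix gives, for each (i, j), the minimum total weight of any directed path from i to j (possibly empty when i = j).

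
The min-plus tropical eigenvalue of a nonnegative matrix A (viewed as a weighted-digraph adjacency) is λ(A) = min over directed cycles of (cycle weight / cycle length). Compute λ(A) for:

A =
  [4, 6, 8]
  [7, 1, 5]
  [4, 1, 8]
λ(A) = 1

Enumerate directed cycles and compute their means (weight / length). Sample:
  cycle 0 → 0: weight = 4, length = 1, mean = 4/1 ≈ 4.000
  cycle 1 → 1: weight = 1, length = 1, mean = 1/1 ≈ 1.000
  cycle 2 → 2: weight = 8, length = 1, mean = 8/1 ≈ 8.000
  cycle 0 → 1 → 0: weight = 13, length = 2, mean = 13/2 ≈ 6.500
  cycle 0 → 2 → 0: weight = 12, length = 2, mean = 12/2 ≈ 6.000
  cycle 1 → 0 → 1: weight = 13, length = 2, mean = 13/2 ≈ 6.500
Minimum mean = 1.000, attained e.g. along the cycle 1 → 1 with weight 1 and length 1. So λ(A) = 1/1 = 1.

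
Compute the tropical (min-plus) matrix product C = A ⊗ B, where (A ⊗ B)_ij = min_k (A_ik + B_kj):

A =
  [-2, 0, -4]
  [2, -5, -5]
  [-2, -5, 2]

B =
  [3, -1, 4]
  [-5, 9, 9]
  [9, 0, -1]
A ⊗ B =
  [-5, -4, -5]
  [-10, -5, -6]
  [-10, -3, 1]

Apply the min-plus product entry-by-entry:
  C[0][0] = min over k of (A[0][0] + B[0][0] = -2 + 3 = 1, A[0][1] + B[1][0] = 0 + -5 = -5, A[0][2] + B[2][0] = -4 + 9 = 5) = -5 (attained at k = 1)
  C[0][1] = min over k of (A[0][0] + B[0][1] = -2 + -1 = -3, A[0][1] + B[1][1] = 0 + 9 = 9, A[0][2] + B[2][1] = -4 + 0 = -4) = -4 (attained at k = 2)
  C[0][2] = min over k of (A[0][0] + B[0][2] = -2 + 4 = 2, A[0][1] + B[1][2] = 0 + 9 = 9, A[0][2] + B[2][2] = -4 + -1 = -5) = -5 (attained at k = 2)
  C[1][0] = min over k of (A[1][0] + B[0][0] = 2 + 3 = 5, A[1][1] + B[1][0] = -5 + -5 = -10, A[1][2] + B[2][0] = -5 + 9 = 4) = -10 (attained at k = 1)
  C[1][1] = min over k of (A[1][0] + B[0][1] = 2 + -1 = 1, A[1][1] + B[1][1] = -5 + 9 = 4, A[1][2] + B[2][1] = -5 + 0 = -5) = -5 (attained at k = 2)
  C[1][2] = min over k of (A[1][0] + B[0][2] = 2 + 4 = 6, A[1][1] + B[1][2] = -5 + 9 = 4, A[1][2] + B[2][2] = -5 + -1 = -6) = -6 (attained at k = 2)
  C[2][0] = min over k of (A[2][0] + B[0][0] = -2 + 3 = 1, A[2][1] + B[1][0] = -5 + -5 = -10, A[2][2] + B[2][0] = 2 + 9 = 11) = -10 (attained at k = 1)
  C[2][1] = min over k of (A[2][0] + B[0][1] = -2 + -1 = -3, A[2][1] + B[1][1] = -5 + 9 = 4, A[2][2] + B[2][1] = 2 + 0 = 2) = -3 (attained at k = 0)
  C[2][2] = min over k of (A[2][0] + B[0][2] = -2 + 4 = 2, A[2][1] + B[1][2] = -5 + 9 = 4, A[2][2] + B[2][2] = 2 + -1 = 1) = 1 (attained at k = 2)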